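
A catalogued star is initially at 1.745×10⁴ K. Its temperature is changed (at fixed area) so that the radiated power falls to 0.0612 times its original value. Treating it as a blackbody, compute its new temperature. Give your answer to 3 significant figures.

T₂ ≈ 8.68×10³ K

P ∝ T⁴, so T₂/T₁ = (P₂/P₁)^(1/4) = (0.0612)^(1/4) = 0.497379.
T₂ = 1.745×10⁴ × 0.497379 = 8.68×10³ K.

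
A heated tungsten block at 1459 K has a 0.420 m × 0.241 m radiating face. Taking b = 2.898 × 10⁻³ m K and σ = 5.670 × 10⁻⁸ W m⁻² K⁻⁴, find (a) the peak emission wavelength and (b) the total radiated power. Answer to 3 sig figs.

λ_max ≈ 1.99×10³ nm; P ≈ 2.60×10⁴ W

(a) λ_max = b/T = 2.898×10⁻³/1459 = 1.986×10⁻⁶ m = 1.99×10³ nm.
Area A = 0.420 × 0.241 = 0.10122 m².
(b) P = σAT⁴ = 5.670×10⁻⁸×0.10122×(1459)⁴ = 2.60×10⁴ W.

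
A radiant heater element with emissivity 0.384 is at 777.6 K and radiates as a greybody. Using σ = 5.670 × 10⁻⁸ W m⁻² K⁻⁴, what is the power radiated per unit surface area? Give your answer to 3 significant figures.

Stefan–Boltzmann: I = εσT⁴ = 0.384 × 5.670×10⁻⁸ × (777.6)⁴ = 7.96×10³ W/m².

I ≈ 7.96×10³ W/m²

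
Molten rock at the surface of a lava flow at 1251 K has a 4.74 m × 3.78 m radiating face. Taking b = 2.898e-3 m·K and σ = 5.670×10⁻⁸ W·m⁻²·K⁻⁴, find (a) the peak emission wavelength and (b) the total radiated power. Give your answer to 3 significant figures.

λ_max ≈ 2.32×10³ nm; P ≈ 2.49×10⁶ W

(a) λ_max = b/T = 2.898×10⁻³/1251 = 2.317×10⁻⁶ m = 2.32×10³ nm.
Area A = 4.74 × 3.78 = 17.9172 m².
(b) P = σAT⁴ = 5.670×10⁻⁸×17.9172×(1251)⁴ = 2.49×10⁶ W.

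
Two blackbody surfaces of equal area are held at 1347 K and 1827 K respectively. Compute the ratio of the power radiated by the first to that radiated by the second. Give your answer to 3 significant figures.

P₁/P₂ ≈ 0.295

With equal areas, P₁/P₂ = (T₁/T₂)⁴ = (1347/1827)⁴ = 0.295.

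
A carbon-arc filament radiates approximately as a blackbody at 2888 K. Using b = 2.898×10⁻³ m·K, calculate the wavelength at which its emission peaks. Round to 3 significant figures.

λ_max ≈ 1.00 μm

Wien's displacement law: λ_max = b/T = (2.898×10⁻³ m·K)/(2888 K) = 1.003×10⁻⁶ m.
That is 1.00 μm, in the infrared range.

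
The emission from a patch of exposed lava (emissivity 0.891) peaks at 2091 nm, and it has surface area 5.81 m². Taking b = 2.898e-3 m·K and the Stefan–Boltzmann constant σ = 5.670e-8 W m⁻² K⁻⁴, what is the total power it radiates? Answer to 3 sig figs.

P ≈ 1.08×10⁶ W

Wien's law: T = b/λ_max = 2.898×10⁻³/2.091×10⁻⁶ = 1385.94 K.
Area A = 5.81 m².
Then P = εσAT⁴ = 0.891×5.670×10⁻⁸×5.81×(1385.94)⁴ = 1.08×10⁶ W.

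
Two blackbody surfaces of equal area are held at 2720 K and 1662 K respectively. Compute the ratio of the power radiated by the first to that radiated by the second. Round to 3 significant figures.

P₁/P₂ ≈ 7.17

With equal areas, P₁/P₂ = (T₁/T₂)⁴ = (2720/1662)⁴ = 7.17.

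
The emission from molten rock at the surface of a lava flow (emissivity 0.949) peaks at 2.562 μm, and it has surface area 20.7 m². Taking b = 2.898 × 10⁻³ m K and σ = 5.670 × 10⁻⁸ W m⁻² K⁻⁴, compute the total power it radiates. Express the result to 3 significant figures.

P ≈ 1.82×10⁶ W

Wien's law: T = b/λ_max = 2.898×10⁻³/2.562×10⁻⁶ = 1131.15 K.
Area A = 20.7 m².
Then P = εσAT⁴ = 0.949×5.670×10⁻⁸×20.7×(1131.15)⁴ = 1.82×10⁶ W.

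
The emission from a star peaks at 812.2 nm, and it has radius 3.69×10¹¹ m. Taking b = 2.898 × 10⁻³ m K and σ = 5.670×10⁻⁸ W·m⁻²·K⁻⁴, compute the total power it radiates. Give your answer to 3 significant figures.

P ≈ 1.57×10³¹ W

Wien's law: T = b/λ_max = 2.898×10⁻³/8.122×10⁻⁷ = 3568.09 K.
Surface area A = 4πR² = 4π(3.69×10¹¹ m)² = 1.71105×10²⁴ m².
Then P = σAT⁴ = 5.670×10⁻⁸×1.71105×10²⁴×(3568.09)⁴ = 1.57×10³¹ W.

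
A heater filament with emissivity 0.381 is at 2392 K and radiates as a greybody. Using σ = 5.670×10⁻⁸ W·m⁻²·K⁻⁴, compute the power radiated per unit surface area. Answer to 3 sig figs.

Stefan–Boltzmann: I = εσT⁴ = 0.381 × 5.670×10⁻⁸ × (2392)⁴ = 7.07×10⁵ W/m².

I ≈ 7.07×10⁵ W/m²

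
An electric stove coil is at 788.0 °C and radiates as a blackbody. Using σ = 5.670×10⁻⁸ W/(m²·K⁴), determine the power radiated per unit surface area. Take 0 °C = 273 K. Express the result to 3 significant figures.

T = 788.0 °C + 273 = 1061.0 K.
Stefan–Boltzmann: I = σT⁴ = 5.670×10⁻⁸ × (1061.0)⁴ = 7.19×10⁴ W/m².

I ≈ 7.19×10⁴ W/m²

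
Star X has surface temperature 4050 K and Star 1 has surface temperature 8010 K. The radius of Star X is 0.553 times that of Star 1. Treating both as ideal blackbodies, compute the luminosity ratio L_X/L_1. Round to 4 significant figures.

L_X/L_1 ≈ 0.01999

L ∝ R²T⁴, so L_X/L_1 = (R_X/R_1)²(T_X/T_1)⁴ = (0.553)² × (4050/8010)⁴ = 0.305809 × 0.0653567 = 0.01999.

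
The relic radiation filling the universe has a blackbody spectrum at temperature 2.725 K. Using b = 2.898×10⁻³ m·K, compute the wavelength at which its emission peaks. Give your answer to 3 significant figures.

Wien's displacement law: λ_max = b/T = (2.898×10⁻³ m·K)/(2.725 K) = 1.063×10⁻³ m.
That is 1.06×10⁻³ m, in the microwave range.

λ_max ≈ 1.06×10⁻³ m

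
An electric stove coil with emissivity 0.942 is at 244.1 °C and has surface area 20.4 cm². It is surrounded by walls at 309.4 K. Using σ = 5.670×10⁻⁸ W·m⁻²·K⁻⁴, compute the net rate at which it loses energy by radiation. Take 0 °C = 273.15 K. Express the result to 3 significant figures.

T = 244.1 °C + 273.15 = 517.25 K.
Area A = 20.4 cm² = 2.04×10⁻³ m².
Net radiated power P_net = εσA(T⁴ − T₀⁴) = 0.942×5.670×10⁻⁸×2.04×10⁻³×(517.25⁴ − 309.4⁴).
T⁴ − T₀⁴ = 7.15817×10¹⁰ − 9.16392×10⁹ = 6.24178×10¹⁰ K⁴, so P_net = 6.80 W.

Net loss ≈ 6.80 W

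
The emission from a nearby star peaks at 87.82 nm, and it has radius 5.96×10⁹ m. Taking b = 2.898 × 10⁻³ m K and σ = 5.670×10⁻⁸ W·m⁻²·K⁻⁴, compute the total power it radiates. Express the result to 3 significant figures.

P ≈ 3.00×10³¹ W

Wien's law: T = b/λ_max = 2.898×10⁻³/8.782×10⁻⁸ = 32999.3 K.
Surface area A = 4πR² = 4π(5.96×10⁹ m)² = 4.46378×10²⁰ m².
Then P = σAT⁴ = 5.670×10⁻⁸×4.46378×10²⁰×(32999.3)⁴ = 3.00×10³¹ W.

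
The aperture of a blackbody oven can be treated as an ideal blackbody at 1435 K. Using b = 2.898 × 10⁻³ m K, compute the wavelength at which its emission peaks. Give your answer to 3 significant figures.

λ_max ≈ 2.02 μm

Wien's displacement law: λ_max = b/T = (2.898×10⁻³ m·K)/(1435 K) = 2.020×10⁻⁶ m.
That is 2.02 μm, in the infrared range.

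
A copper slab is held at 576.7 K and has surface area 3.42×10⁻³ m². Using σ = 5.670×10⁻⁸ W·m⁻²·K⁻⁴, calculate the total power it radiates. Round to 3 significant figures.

P ≈ 21.4 W

Area A = 3.42×10⁻³ m².
P = σAT⁴ = 5.670×10⁻⁸ × 3.42×10⁻³ × (576.7)⁴ = 21.4 W.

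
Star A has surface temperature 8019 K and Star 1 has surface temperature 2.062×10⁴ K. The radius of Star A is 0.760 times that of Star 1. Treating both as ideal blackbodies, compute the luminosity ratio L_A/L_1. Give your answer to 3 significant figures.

L ∝ R²T⁴, so L_A/L_1 = (R_A/R_1)²(T_A/T_1)⁴ = (0.760)² × (8019/2.062×10⁴)⁴ = 0.5776 × 0.0228732 = 0.0132.

L_A/L_1 ≈ 0.0132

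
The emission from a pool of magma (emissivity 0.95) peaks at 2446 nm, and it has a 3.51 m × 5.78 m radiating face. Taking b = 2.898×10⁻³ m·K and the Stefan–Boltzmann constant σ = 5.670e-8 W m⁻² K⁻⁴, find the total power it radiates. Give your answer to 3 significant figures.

P ≈ 2.15×10⁶ W

Wien's law: T = b/λ_max = 2.898×10⁻³/2.446×10⁻⁶ = 1184.79 K.
Area A = 3.51 × 5.78 = 20.2878 m².
Then P = εσAT⁴ = 0.95×5.670×10⁻⁸×20.2878×(1184.79)⁴ = 2.15×10⁶ W.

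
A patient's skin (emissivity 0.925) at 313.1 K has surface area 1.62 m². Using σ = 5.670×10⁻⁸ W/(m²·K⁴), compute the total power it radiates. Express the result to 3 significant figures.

P ≈ 817 W

Area A = 1.62 m².
P = εσAT⁴ = 0.925 × 5.670×10⁻⁸ × 1.62 × (313.1)⁴ = 817 W.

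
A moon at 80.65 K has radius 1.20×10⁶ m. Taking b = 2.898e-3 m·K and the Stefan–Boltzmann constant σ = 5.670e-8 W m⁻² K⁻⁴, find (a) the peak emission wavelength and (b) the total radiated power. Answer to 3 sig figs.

(a) λ_max = b/T = 2.898×10⁻³/80.65 = 3.593×10⁻⁵ m = 35.9 μm.
Surface area A = 4πR² = 4π(1.20×10⁶ m)² = 1.80956×10¹³ m².
(b) P = σAT⁴ = 5.670×10⁻⁸×1.80956×10¹³×(80.65)⁴ = 4.34×10¹³ W.

λ_max ≈ 35.9 μm; P ≈ 4.34×10¹³ W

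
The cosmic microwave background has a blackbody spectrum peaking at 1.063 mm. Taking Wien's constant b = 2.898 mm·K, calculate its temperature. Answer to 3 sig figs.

Wien's law gives T = b/λ_max = (2.898×10⁻³ m·K)/(1.063×10⁻³ m) = 2.73 K.

T ≈ 2.73 K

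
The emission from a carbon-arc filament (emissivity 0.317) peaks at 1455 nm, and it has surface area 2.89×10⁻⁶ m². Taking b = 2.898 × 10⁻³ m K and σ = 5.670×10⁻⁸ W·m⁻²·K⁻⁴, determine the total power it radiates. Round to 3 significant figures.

Wien's law: T = b/λ_max = 2.898×10⁻³/1.455×10⁻⁶ = 1991.75 K.
Area A = 2.89×10⁻⁶ m².
Then P = εσAT⁴ = 0.317×5.670×10⁻⁸×2.89×10⁻⁶×(1991.75)⁴ = 0.817 W.

P ≈ 0.817 W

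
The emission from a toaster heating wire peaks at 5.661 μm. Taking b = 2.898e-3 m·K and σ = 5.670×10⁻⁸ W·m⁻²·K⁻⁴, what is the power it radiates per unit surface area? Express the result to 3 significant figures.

I ≈ 3.89×10³ W/m²

Wien's law: T = b/λ_max = 2.898×10⁻³/5.661×10⁻⁶ = 511.924 K.
Then I = σT⁴ = 5.670×10⁻⁸×(511.924)⁴ = 3.89×10³ W/m².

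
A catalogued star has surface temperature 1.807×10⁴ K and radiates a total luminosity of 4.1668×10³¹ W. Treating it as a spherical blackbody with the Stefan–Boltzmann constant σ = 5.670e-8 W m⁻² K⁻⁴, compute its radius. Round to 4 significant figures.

L = 4πR²σT⁴ ⇒ R = √(L/(4πσT⁴)).
σT⁴ = 6.04527×10⁹ W/m², so R = √(4.1668×10³¹/(4π×6.04527×10⁹)) = 2.342×10¹⁰ m.

R ≈ 2.342×10¹⁰ m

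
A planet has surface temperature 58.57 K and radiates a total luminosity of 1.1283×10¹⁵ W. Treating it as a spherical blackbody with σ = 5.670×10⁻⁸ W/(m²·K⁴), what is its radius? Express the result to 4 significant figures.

L = 4πR²σT⁴ ⇒ R = √(L/(4πσT⁴)).
σT⁴ = 0.667243 W/m², so R = √(1.1283×10¹⁵/(4π×0.667243)) = 1.160×10⁷ m.

R ≈ 1.160×10⁷ m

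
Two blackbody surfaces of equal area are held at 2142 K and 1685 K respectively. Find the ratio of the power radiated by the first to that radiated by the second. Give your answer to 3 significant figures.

With equal areas, P₁/P₂ = (T₁/T₂)⁴ = (2142/1685)⁴ = 2.61.

P₁/P₂ ≈ 2.61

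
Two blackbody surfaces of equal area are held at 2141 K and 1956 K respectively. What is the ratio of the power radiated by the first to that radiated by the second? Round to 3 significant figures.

P₁/P₂ ≈ 1.44

With equal areas, P₁/P₂ = (T₁/T₂)⁴ = (2141/1956)⁴ = 1.44.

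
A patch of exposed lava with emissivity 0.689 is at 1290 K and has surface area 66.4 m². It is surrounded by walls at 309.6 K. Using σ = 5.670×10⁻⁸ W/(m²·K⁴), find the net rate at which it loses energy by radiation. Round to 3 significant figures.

Area A = 66.4 m².
Net radiated power P_net = εσA(T⁴ − T₀⁴) = 0.689×5.670×10⁻⁸×66.4×(1290⁴ − 309.6⁴).
T⁴ − T₀⁴ = 2.76923×10¹² − 9.18764×10⁹ = 2.76004×10¹² K⁴, so P_net = 7.16×10⁶ W.

Net loss ≈ 7.16×10⁶ W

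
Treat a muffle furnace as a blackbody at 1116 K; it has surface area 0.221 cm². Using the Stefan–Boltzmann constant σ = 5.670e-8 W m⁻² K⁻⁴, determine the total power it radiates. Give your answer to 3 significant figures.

Area A = 0.221 cm² = 2.21×10⁻⁵ m².
P = σAT⁴ = 5.670×10⁻⁸ × 2.21×10⁻⁵ × (1116)⁴ = 1.94 W.

P ≈ 1.94 W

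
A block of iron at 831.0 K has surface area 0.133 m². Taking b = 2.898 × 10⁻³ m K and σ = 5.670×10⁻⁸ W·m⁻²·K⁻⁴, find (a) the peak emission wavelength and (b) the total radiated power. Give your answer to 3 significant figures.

λ_max ≈ 3.49 μm; P ≈ 3.60×10³ W

(a) λ_max = b/T = 2.898×10⁻³/831.0 = 3.487×10⁻⁶ m = 3.49 μm.
Area A = 0.133 m².
(b) P = σAT⁴ = 5.670×10⁻⁸×0.133×(831.0)⁴ = 3.60×10³ W.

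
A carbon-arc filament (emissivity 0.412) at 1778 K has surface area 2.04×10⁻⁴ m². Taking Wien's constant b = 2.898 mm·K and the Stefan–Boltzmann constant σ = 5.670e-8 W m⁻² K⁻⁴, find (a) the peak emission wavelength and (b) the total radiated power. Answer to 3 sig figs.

(a) λ_max = b/T = 2.898×10⁻³/1778 = 1.630×10⁻⁶ m = 1.63×10³ nm.
Area A = 2.04×10⁻⁴ m².
(b) P = εσAT⁴ = 0.412×5.670×10⁻⁸×2.04×10⁻⁴×(1778)⁴ = 47.6 W.

λ_max ≈ 1.63×10³ nm; P ≈ 47.6 W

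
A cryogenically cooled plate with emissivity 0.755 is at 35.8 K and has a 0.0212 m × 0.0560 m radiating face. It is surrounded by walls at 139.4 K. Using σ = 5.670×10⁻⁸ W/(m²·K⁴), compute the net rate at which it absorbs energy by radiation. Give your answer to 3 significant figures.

Net gain ≈ 0.0191 W

Area A = 0.0212 × 0.0560 = 1.1872×10⁻³ m².
Net radiated power P_net = εσA(T⁴ − T₀⁴) = 0.755×5.670×10⁻⁸×1.1872×10⁻³×(35.8⁴ − 139.4⁴).
T⁴ − T₀⁴ = 1.64260×10⁶ − 3.77617×10⁸ = -3.75974×10⁸ K⁴, so P_net = -0.0191 W — negative, meaning a net gain of 0.0191 W.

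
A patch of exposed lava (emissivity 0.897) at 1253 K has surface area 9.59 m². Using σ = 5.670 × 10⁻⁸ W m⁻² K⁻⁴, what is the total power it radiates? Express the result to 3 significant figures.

Area A = 9.59 m².
P = εσAT⁴ = 0.897 × 5.670×10⁻⁸ × 9.59 × (1253)⁴ = 1.20×10⁶ W.

P ≈ 1.20×10⁶ W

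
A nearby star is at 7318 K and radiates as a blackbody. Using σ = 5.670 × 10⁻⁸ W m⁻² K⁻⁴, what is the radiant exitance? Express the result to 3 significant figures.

Stefan–Boltzmann: I = σT⁴ = 5.670×10⁻⁸ × (7318)⁴ = 1.63×10⁸ W/m².

I ≈ 1.63×10⁸ W/m²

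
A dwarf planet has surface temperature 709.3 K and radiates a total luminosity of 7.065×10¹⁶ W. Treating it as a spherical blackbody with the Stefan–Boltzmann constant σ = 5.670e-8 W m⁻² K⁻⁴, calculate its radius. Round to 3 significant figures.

L = 4πR²σT⁴ ⇒ R = √(L/(4πσT⁴)).
σT⁴ = 14351.7 W/m², so R = √(7.065×10¹⁶/(4π×14351.7)) = 6.26×10⁵ m.

R ≈ 6.26×10⁵ m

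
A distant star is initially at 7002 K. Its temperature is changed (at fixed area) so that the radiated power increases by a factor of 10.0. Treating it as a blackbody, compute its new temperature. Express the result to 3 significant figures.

T₂ ≈ 1.25×10⁴ K

P ∝ T⁴, so T₂/T₁ = (P₂/P₁)^(1/4) = (10.0)^(1/4) = 1.77828.
T₂ = 7002 × 1.77828 = 1.25×10⁴ K.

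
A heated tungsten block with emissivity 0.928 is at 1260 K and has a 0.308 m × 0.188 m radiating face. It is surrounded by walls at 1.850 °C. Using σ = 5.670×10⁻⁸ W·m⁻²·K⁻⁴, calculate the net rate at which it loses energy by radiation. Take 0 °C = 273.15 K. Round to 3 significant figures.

Net loss ≈ 7.66×10³ W

Surroundings: T = 1.850 °C + 273.15 = 275.000 K.
Area A = 0.308 × 0.188 = 0.057904 m².
Net radiated power P_net = εσA(T⁴ − T₀⁴) = 0.928×5.670×10⁻⁸×0.057904×(1260⁴ − 275.000⁴).
T⁴ − T₀⁴ = 2.52047×10¹² − 5.71914×10⁹ = 2.51475×10¹² K⁴, so P_net = 7.66×10³ W.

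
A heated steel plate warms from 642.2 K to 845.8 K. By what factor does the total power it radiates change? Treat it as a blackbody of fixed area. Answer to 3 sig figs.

P₂/P₁ ≈ 3.01

P ∝ T⁴, so P₂/P₁ = (T₂/T₁)⁴ = (845.8/642.2)⁴ = (1.31704)⁴ = 3.01.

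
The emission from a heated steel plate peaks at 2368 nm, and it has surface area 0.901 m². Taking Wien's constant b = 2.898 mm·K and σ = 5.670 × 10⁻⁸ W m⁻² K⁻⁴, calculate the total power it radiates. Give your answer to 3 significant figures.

Wien's law: T = b/λ_max = 2.898×10⁻³/2.368×10⁻⁶ = 1223.82 K.
Area A = 0.901 m².
Then P = σAT⁴ = 5.670×10⁻⁸×0.901×(1223.82)⁴ = 1.15×10⁵ W.

P ≈ 1.15×10⁵ W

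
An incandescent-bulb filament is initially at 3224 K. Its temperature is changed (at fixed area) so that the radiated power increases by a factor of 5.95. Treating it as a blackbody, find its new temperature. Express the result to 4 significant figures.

T₂ ≈ 5035 K

P ∝ T⁴, so T₂/T₁ = (P₂/P₁)^(1/4) = (5.95)^(1/4) = 1.56181.
T₂ = 3224 × 1.56181 = 5035 K.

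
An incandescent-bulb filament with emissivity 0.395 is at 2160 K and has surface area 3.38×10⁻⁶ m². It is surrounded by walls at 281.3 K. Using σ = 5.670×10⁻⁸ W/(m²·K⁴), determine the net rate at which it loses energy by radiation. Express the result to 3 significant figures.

Net loss ≈ 1.65 W

Area A = 3.38×10⁻⁶ m².
Net radiated power P_net = εσA(T⁴ − T₀⁴) = 0.395×5.670×10⁻⁸×3.38×10⁻⁶×(2160⁴ − 281.3⁴).
T⁴ − T₀⁴ = 2.17678×10¹³ − 6.26151×10⁹ = 2.17615×10¹³ K⁴, so P_net = 1.65 W.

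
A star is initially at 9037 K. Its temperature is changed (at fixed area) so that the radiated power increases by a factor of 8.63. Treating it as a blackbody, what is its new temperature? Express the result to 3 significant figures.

T₂ ≈ 1.55×10⁴ K

P ∝ T⁴, so T₂/T₁ = (P₂/P₁)^(1/4) = (8.63)^(1/4) = 1.71397.
T₂ = 9037 × 1.71397 = 1.55×10⁴ K.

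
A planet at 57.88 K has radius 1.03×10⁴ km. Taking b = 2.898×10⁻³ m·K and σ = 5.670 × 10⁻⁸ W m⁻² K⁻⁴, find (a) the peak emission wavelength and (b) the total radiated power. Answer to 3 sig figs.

(a) λ_max = b/T = 2.898×10⁻³/57.88 = 5.007×10⁻⁵ m = 50.1 μm.
Surface area A = 4πR² = 4π(1.03×10⁷ m)² = 1.33317×10¹⁵ m².
(b) P = σAT⁴ = 5.670×10⁻⁸×1.33317×10¹⁵×(57.88)⁴ = 8.48×10¹⁴ W.

λ_max ≈ 50.1 μm; P ≈ 8.48×10¹⁴ W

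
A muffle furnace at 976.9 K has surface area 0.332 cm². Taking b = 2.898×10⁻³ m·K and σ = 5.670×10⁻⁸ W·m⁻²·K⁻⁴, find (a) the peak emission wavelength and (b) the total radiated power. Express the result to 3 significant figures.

λ_max ≈ 2.97×10³ nm; P ≈ 1.71 W

(a) λ_max = b/T = 2.898×10⁻³/976.9 = 2.967×10⁻⁶ m = 2.97×10³ nm.
Area A = 0.332 cm² = 3.32×10⁻⁵ m².
(b) P = σAT⁴ = 5.670×10⁻⁸×3.32×10⁻⁵×(976.9)⁴ = 1.71 W.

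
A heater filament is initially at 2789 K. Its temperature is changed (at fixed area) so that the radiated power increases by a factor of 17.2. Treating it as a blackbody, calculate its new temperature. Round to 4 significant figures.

T₂ ≈ 5680 K

P ∝ T⁴, so T₂/T₁ = (P₂/P₁)^(1/4) = (17.2)^(1/4) = 2.03649.
T₂ = 2789 × 2.03649 = 5680 K.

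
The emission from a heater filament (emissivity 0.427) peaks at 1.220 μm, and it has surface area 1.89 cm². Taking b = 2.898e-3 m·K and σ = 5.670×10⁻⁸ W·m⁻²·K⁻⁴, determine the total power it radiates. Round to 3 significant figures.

Wien's law: T = b/λ_max = 2.898×10⁻³/1.220×10⁻⁶ = 2375.41 K.
Area A = 1.89 cm² = 1.89×10⁻⁴ m².
Then P = εσAT⁴ = 0.427×5.670×10⁻⁸×1.89×10⁻⁴×(2375.41)⁴ = 146 W.

P ≈ 146 W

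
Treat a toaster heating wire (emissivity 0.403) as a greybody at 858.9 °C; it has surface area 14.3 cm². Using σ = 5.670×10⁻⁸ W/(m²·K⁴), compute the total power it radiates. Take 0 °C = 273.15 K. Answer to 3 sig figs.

T = 858.9 °C + 273.15 = 1132.05 K.
Area A = 14.3 cm² = 1.43×10⁻³ m².
P = εσAT⁴ = 0.403 × 5.670×10⁻⁸ × 1.43×10⁻³ × (1132.05)⁴ = 53.7 W.

P ≈ 53.7 W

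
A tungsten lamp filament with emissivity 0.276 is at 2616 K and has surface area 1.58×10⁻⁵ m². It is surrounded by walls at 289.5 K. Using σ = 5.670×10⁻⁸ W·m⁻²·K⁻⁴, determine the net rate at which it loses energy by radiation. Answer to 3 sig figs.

Area A = 1.58×10⁻⁵ m².
Net radiated power P_net = εσA(T⁴ − T₀⁴) = 0.276×5.670×10⁻⁸×1.58×10⁻⁵×(2616⁴ − 289.5⁴).
T⁴ − T₀⁴ = 4.68329×10¹³ − 7.02416×10⁹ = 4.68259×10¹³ K⁴, so P_net = 11.6 W.

Net loss ≈ 11.6 W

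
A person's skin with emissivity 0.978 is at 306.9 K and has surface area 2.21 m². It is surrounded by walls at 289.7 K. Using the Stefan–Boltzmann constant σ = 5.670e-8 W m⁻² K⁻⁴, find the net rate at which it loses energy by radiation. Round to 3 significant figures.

Area A = 2.21 m².
Net radiated power P_net = εσA(T⁴ − T₀⁴) = 0.978×5.670×10⁻⁸×2.21×(306.9⁴ − 289.7⁴).
T⁴ − T₀⁴ = 8.87131×10⁹ − 7.04359×10⁹ = 1.82772×10⁹ K⁴, so P_net = 224 W.

Net loss ≈ 224 W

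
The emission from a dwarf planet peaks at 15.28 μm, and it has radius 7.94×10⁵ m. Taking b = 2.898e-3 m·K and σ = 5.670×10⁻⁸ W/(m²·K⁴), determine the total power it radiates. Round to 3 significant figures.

Wien's law: T = b/λ_max = 2.898×10⁻³/1.528×10⁻⁵ = 189.660 K.
Surface area A = 4πR² = 4π(7.94×10⁵ m)² = 7.92229×10¹² m².
Then P = σAT⁴ = 5.670×10⁻⁸×7.92229×10¹²×(189.660)⁴ = 5.81×10¹⁴ W.

P ≈ 5.81×10¹⁴ W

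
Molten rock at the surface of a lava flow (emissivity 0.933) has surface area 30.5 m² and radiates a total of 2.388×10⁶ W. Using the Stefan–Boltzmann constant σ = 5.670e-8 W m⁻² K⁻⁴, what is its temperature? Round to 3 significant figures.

T ≈ 1.10×10³ K

Area A = 30.5 m².
P = εσAT⁴ ⇒ T = (P/(εσA))^(1/4) = (2.388×10⁶/(0.933×5.670×10⁻⁸×30.5))^(1/4) = 1.10×10³ K.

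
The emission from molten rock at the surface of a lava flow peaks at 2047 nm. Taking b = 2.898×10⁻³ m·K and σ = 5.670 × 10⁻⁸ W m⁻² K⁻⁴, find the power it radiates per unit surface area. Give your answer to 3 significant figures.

I ≈ 2.28×10⁵ W/m²

Wien's law: T = b/λ_max = 2.898×10⁻³/2.047×10⁻⁶ = 1415.73 K.
Then I = σT⁴ = 5.670×10⁻⁸×(1415.73)⁴ = 2.28×10⁵ W/m².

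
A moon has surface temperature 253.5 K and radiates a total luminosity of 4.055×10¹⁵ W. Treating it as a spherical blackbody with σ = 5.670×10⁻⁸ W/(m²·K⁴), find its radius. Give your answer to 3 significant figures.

R ≈ 1.17×10⁶ m

L = 4πR²σT⁴ ⇒ R = √(L/(4πσT⁴)).
σT⁴ = 234.150 W/m², so R = √(4.055×10¹⁵/(4π×234.150)) = 1.17×10⁶ m.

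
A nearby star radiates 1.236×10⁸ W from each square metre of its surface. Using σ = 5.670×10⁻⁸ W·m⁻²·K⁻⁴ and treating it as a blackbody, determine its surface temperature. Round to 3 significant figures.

T ≈ 6.83×10³ K

I = σT⁴, so T = (I/σ)^(1/4) = (1.236×10⁸/(5.670×10⁻⁸))^(1/4) = 6.83×10³ K.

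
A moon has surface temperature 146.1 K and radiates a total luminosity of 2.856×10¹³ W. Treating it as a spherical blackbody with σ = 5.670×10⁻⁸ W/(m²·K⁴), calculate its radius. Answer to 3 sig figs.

L = 4πR²σT⁴ ⇒ R = √(L/(4πσT⁴)).
σT⁴ = 25.8335 W/m², so R = √(2.856×10¹³/(4π×25.8335)) = 2.97×10⁵ m.

R ≈ 2.97×10⁵ m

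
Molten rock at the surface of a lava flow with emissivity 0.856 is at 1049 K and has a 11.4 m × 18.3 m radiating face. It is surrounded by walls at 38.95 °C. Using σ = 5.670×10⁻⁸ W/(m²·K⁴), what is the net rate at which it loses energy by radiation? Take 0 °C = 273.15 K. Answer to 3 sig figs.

Net loss ≈ 1.22×10⁷ W

Surroundings: T = 38.95 °C + 273.15 = 312.10 K.
Area A = 11.4 × 18.3 = 208.62 m².
Net radiated power P_net = εσA(T⁴ − T₀⁴) = 0.856×5.670×10⁻⁸×208.62×(1049⁴ − 312.10⁴).
T⁴ − T₀⁴ = 1.21088×10¹² − 9.48801×10⁹ = 1.20139×10¹² K⁴, so P_net = 1.22×10⁷ W.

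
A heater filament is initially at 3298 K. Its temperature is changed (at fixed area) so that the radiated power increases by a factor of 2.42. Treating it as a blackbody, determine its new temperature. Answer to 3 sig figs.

P ∝ T⁴, so T₂/T₁ = (P₂/P₁)^(1/4) = (2.42)^(1/4) = 1.24725.
T₂ = 3298 × 1.24725 = 4.11×10³ K.

T₂ ≈ 4.11×10³ K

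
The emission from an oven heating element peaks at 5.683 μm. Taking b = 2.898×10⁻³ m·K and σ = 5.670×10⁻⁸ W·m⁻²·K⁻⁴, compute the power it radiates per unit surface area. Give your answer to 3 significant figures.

I ≈ 3.83×10³ W/m²

Wien's law: T = b/λ_max = 2.898×10⁻³/5.683×10⁻⁶ = 509.942 K.
Then I = σT⁴ = 5.670×10⁻⁸×(509.942)⁴ = 3.83×10³ W/m².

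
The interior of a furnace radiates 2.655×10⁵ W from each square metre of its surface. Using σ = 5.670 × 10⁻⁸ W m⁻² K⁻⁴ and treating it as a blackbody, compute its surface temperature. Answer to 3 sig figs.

I = σT⁴, so T = (I/σ)^(1/4) = (2.655×10⁵/(5.670×10⁻⁸))^(1/4) = 1.47×10³ K.

T ≈ 1.47×10³ K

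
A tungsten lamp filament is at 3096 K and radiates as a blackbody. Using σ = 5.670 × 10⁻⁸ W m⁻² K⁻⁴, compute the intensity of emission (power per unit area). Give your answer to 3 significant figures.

I ≈ 5.21×10⁶ W/m²

Stefan–Boltzmann: I = σT⁴ = 5.670×10⁻⁸ × (3096)⁴ = 5.21×10⁶ W/m².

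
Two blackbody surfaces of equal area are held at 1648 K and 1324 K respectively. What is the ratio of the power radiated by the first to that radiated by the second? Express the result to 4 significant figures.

P₁/P₂ ≈ 2.400

With equal areas, P₁/P₂ = (T₁/T₂)⁴ = (1648/1324)⁴ = 2.400.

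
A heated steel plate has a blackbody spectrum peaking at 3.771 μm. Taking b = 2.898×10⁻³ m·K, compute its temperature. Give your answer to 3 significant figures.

Wien's law gives T = b/λ_max = (2.898×10⁻³ m·K)/(3.771×10⁻⁶ m) = 768 K.

T ≈ 768 K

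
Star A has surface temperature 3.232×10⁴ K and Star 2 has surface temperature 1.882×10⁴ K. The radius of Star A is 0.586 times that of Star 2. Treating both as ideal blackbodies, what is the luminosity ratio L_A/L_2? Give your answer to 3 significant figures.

L_A/L_2 ≈ 2.99

L ∝ R²T⁴, so L_A/L_2 = (R_A/R_2)²(T_A/T_2)⁴ = (0.586)² × (3.232×10⁴/1.882×10⁴)⁴ = 0.343396 × 8.69775 = 2.99.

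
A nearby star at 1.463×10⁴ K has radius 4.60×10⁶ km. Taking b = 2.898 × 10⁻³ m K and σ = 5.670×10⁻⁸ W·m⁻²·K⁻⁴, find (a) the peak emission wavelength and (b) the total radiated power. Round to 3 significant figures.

λ_max ≈ 198 nm; P ≈ 6.91×10²⁹ W

(a) λ_max = b/T = 2.898×10⁻³/1.463×10⁴ = 1.981×10⁻⁷ m = 198 nm.
Surface area A = 4πR² = 4π(4.60×10⁹ m)² = 2.65904×10²⁰ m².
(b) P = σAT⁴ = 5.670×10⁻⁸×2.65904×10²⁰×(1.463×10⁴)⁴ = 6.91×10²⁹ W.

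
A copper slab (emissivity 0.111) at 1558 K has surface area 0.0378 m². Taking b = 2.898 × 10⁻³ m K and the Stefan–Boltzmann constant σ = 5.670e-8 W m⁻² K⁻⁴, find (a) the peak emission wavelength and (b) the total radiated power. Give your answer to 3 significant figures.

λ_max ≈ 1.86×10³ nm; P ≈ 1.40×10³ W

(a) λ_max = b/T = 2.898×10⁻³/1558 = 1.860×10⁻⁶ m = 1.86×10³ nm.
Area A = 0.0378 m².
(b) P = εσAT⁴ = 0.111×5.670×10⁻⁸×0.0378×(1558)⁴ = 1.40×10³ W.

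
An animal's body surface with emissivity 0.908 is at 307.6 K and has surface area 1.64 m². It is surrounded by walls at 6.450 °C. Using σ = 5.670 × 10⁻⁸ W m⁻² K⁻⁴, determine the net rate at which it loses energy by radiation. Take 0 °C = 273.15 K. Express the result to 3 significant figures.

Net loss ≈ 240 W

Surroundings: T = 6.450 °C + 273.15 = 279.600 K.
Area A = 1.64 m².
Net radiated power P_net = εσA(T⁴ − T₀⁴) = 0.908×5.670×10⁻⁸×1.64×(307.6⁴ − 279.600⁴).
T⁴ − T₀⁴ = 8.95252×10⁹ − 6.11151×10⁹ = 2.84101×10⁹ K⁴, so P_net = 240 W.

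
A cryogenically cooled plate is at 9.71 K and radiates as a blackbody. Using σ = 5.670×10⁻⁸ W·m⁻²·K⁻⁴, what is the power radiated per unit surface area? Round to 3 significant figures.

I ≈ 5.04×10⁻⁴ W/m²

Stefan–Boltzmann: I = σT⁴ = 5.670×10⁻⁸ × (9.71)⁴ = 5.04×10⁻⁴ W/m².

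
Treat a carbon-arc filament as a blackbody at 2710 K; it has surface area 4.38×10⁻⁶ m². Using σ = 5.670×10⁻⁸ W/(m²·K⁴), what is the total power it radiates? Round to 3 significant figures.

Area A = 4.38×10⁻⁶ m².
P = σAT⁴ = 5.670×10⁻⁸ × 4.38×10⁻⁶ × (2710)⁴ = 13.4 W.

P ≈ 13.4 W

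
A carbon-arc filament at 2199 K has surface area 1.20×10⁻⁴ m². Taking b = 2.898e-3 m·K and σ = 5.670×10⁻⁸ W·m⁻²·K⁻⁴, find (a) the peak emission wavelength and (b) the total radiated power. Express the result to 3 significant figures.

λ_max ≈ 1.32 μm; P ≈ 159 W

(a) λ_max = b/T = 2.898×10⁻³/2199 = 1.318×10⁻⁶ m = 1.32 μm.
Area A = 1.20×10⁻⁴ m².
(b) P = σAT⁴ = 5.670×10⁻⁸×1.20×10⁻⁴×(2199)⁴ = 159 W.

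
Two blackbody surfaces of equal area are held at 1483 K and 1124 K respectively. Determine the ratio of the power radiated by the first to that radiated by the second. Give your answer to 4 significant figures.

P₁/P₂ ≈ 3.030

With equal areas, P₁/P₂ = (T₁/T₂)⁴ = (1483/1124)⁴ = 3.030.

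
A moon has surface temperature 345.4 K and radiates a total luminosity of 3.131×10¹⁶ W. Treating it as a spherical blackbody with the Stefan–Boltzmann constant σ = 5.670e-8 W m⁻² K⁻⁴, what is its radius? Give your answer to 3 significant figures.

L = 4πR²σT⁴ ⇒ R = √(L/(4πσT⁴)).
σT⁴ = 806.998 W/m², so R = √(3.131×10¹⁶/(4π×806.998)) = 1.76×10⁶ m.

R ≈ 1.76×10⁶ m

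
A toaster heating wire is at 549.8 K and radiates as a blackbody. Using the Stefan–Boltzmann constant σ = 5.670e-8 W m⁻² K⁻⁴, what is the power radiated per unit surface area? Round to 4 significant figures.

Stefan–Boltzmann: I = σT⁴ = 5.670×10⁻⁸ × (549.8)⁴ = 5181 W/m².

I ≈ 5181 W/m²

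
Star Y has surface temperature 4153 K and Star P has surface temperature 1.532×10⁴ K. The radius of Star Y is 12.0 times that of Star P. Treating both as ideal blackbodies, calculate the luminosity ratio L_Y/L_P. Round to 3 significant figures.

L ∝ R²T⁴, so L_Y/L_P = (R_Y/R_P)²(T_Y/T_P)⁴ = (12.0)² × (4153/1.532×10⁴)⁴ = 144 × 5.40024×10⁻³ = 0.778.

L_Y/L_P ≈ 0.778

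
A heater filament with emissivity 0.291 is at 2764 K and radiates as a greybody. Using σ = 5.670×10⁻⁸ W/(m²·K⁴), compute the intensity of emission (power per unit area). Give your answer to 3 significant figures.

I ≈ 9.63×10⁵ W/m²

Stefan–Boltzmann: I = εσT⁴ = 0.291 × 5.670×10⁻⁸ × (2764)⁴ = 9.63×10⁵ W/m².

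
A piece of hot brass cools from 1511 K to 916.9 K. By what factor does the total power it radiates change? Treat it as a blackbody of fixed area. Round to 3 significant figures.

P₂/P₁ ≈ 0.136

P ∝ T⁴, so P₂/P₁ = (T₂/T₁)⁴ = (916.9/1511)⁴ = (0.606817)⁴ = 0.136.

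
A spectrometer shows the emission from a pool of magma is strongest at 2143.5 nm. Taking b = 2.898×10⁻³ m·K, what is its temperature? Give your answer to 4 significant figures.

Wien's law gives T = b/λ_max = (2.898×10⁻³ m·K)/(2.1435×10⁻⁶ m) = 1352 K.

T ≈ 1352 K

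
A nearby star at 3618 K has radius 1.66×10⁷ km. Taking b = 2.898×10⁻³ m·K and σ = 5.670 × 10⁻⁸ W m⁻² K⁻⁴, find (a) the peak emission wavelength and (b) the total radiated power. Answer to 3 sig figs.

(a) λ_max = b/T = 2.898×10⁻³/3618 = 8.010×10⁻⁷ m = 0.801 μm.
Surface area A = 4πR² = 4π(1.66×10¹⁰ m)² = 3.46279×10²¹ m².
(b) P = σAT⁴ = 5.670×10⁻⁸×3.46279×10²¹×(3618)⁴ = 3.36×10²⁸ W.

λ_max ≈ 0.801 μm; P ≈ 3.36×10²⁸ W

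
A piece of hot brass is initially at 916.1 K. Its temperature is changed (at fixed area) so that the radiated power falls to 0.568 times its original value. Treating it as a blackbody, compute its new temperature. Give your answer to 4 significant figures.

P ∝ T⁴, so T₂/T₁ = (P₂/P₁)^(1/4) = (0.568)^(1/4) = 0.868135.
T₂ = 916.1 × 0.868135 = 795.3 K.

T₂ ≈ 795.3 K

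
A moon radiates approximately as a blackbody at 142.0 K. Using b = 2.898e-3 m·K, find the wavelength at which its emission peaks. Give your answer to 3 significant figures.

λ_max ≈ 20.4 μm

Wien's displacement law: λ_max = b/T = (2.898×10⁻³ m·K)/(142.0 K) = 2.041×10⁻⁵ m.
That is 20.4 μm, in the infrared range.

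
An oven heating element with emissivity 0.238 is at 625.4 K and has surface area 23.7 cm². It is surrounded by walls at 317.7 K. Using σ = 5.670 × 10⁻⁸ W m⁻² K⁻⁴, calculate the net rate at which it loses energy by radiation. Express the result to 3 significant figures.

Net loss ≈ 4.57 W

Area A = 23.7 cm² = 2.37×10⁻³ m².
Net radiated power P_net = εσA(T⁴ − T₀⁴) = 0.238×5.670×10⁻⁸×2.37×10⁻³×(625.4⁴ − 317.7⁴).
T⁴ − T₀⁴ = 1.52979×10¹¹ − 1.01875×10¹⁰ = 1.42792×10¹¹ K⁴, so P_net = 4.57 W.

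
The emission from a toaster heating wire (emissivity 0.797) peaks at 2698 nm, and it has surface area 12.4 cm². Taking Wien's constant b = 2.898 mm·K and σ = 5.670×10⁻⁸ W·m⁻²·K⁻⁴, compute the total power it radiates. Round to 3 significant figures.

Wien's law: T = b/λ_max = 2.898×10⁻³/2.698×10⁻⁶ = 1074.13 K.
Area A = 12.4 cm² = 1.24×10⁻³ m².
Then P = εσAT⁴ = 0.797×5.670×10⁻⁸×1.24×10⁻³×(1074.13)⁴ = 74.6 W.

P ≈ 74.6 W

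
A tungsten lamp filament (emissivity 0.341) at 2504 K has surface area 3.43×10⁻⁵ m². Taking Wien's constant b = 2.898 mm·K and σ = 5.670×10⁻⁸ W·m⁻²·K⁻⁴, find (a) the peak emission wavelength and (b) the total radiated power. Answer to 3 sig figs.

λ_max ≈ 1.16 μm; P ≈ 26.1 W

(a) λ_max = b/T = 2.898×10⁻³/2504 = 1.157×10⁻⁶ m = 1.16 μm.
Area A = 3.43×10⁻⁵ m².
(b) P = εσAT⁴ = 0.341×5.670×10⁻⁸×3.43×10⁻⁵×(2504)⁴ = 26.1 W.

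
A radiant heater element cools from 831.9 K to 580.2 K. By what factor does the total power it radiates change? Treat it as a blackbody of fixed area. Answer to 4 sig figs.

P₂/P₁ ≈ 0.2366

P ∝ T⁴, so P₂/P₁ = (T₂/T₁)⁴ = (580.2/831.9)⁴ = (0.697440)⁴ = 0.2366.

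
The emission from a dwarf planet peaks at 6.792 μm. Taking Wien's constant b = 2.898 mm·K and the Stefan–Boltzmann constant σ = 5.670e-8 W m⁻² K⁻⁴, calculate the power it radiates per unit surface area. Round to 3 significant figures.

Wien's law: T = b/λ_max = 2.898×10⁻³/6.792×10⁻⁶ = 426.678 K.
Then I = σT⁴ = 5.670×10⁻⁸×(426.678)⁴ = 1.88×10³ W/m².

I ≈ 1.88×10³ W/m²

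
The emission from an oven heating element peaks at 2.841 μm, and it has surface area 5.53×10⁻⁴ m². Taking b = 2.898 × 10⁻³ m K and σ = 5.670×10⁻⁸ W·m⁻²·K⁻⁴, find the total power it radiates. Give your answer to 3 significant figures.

P ≈ 33.9 W

Wien's law: T = b/λ_max = 2.898×10⁻³/2.841×10⁻⁶ = 1020.06 K.
Area A = 5.53×10⁻⁴ m².
Then P = σAT⁴ = 5.670×10⁻⁸×5.53×10⁻⁴×(1020.06)⁴ = 33.9 W.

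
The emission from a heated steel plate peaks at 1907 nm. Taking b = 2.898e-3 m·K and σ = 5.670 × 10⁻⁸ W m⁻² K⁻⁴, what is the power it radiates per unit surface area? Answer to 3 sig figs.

I ≈ 3.02×10⁵ W/m²

Wien's law: T = b/λ_max = 2.898×10⁻³/1.907×10⁻⁶ = 1519.66 K.
Then I = σT⁴ = 5.670×10⁻⁸×(1519.66)⁴ = 3.02×10⁵ W/m².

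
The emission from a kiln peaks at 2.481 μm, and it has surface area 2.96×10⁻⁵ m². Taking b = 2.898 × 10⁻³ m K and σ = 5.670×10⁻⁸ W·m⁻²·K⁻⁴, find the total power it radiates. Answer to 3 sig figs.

P ≈ 3.12 W

Wien's law: T = b/λ_max = 2.898×10⁻³/2.481×10⁻⁶ = 1168.08 K.
Area A = 2.96×10⁻⁵ m².
Then P = σAT⁴ = 5.670×10⁻⁸×2.96×10⁻⁵×(1168.08)⁴ = 3.12 W.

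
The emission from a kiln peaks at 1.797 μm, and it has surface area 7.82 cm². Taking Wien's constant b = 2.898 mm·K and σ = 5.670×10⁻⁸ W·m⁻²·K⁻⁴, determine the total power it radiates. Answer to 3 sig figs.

P ≈ 300 W

Wien's law: T = b/λ_max = 2.898×10⁻³/1.797×10⁻⁶ = 1612.69 K.
Area A = 7.82 cm² = 7.82×10⁻⁴ m².
Then P = σAT⁴ = 5.670×10⁻⁸×7.82×10⁻⁴×(1612.69)⁴ = 300 W.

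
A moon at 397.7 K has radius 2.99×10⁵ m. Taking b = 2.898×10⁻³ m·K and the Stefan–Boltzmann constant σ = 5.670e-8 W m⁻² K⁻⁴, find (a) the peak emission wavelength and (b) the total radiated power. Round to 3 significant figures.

(a) λ_max = b/T = 2.898×10⁻³/397.7 = 7.287×10⁻⁶ m = 7.29 μm.
Surface area A = 4πR² = 4π(2.99×10⁵ m)² = 1.12345×10¹² m².
(b) P = σAT⁴ = 5.670×10⁻⁸×1.12345×10¹²×(397.7)⁴ = 1.59×10¹⁵ W.

λ_max ≈ 7.29 μm; P ≈ 1.59×10¹⁵ W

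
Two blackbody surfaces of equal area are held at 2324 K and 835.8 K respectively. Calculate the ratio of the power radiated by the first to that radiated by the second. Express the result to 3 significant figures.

With equal areas, P₁/P₂ = (T₁/T₂)⁴ = (2324/835.8)⁴ = 59.8.

P₁/P₂ ≈ 59.8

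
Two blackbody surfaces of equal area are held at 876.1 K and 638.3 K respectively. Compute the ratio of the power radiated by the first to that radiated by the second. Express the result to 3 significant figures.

With equal areas, P₁/P₂ = (T₁/T₂)⁴ = (876.1/638.3)⁴ = 3.55.

P₁/P₂ ≈ 3.55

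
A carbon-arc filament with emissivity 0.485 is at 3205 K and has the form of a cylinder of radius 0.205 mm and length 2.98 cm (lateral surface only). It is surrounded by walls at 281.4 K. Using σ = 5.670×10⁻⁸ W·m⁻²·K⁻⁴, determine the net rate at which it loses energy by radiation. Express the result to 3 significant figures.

Lateral area A = 2πrL = 2π×2.05×10⁻⁴×0.0298 = 3.83840×10⁻⁵ m².
Net radiated power P_net = εσA(T⁴ − T₀⁴) = 0.485×5.670×10⁻⁸×3.83840×10⁻⁵×(3205⁴ − 281.4⁴).
T⁴ − T₀⁴ = 1.05514×10¹⁴ − 6.27042×10⁹ = 1.05508×10¹⁴ K⁴, so P_net = 111 W.

Net loss ≈ 111 W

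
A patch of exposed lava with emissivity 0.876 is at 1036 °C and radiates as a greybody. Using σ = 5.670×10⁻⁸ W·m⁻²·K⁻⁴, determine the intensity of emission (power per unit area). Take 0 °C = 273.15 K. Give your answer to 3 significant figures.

I ≈ 1.46×10⁵ W/m²

T = 1036 °C + 273.15 = 1309.15 K.
Stefan–Boltzmann: I = εσT⁴ = 0.876 × 5.670×10⁻⁸ × (1309.15)⁴ = 1.46×10⁵ W/m².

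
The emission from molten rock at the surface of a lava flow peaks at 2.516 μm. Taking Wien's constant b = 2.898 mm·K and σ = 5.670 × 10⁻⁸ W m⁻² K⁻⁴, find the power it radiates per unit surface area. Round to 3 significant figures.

Wien's law: T = b/λ_max = 2.898×10⁻³/2.516×10⁻⁶ = 1151.83 K.
Then I = σT⁴ = 5.670×10⁻⁸×(1151.83)⁴ = 9.98×10⁴ W/m².

I ≈ 9.98×10⁴ W/m²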